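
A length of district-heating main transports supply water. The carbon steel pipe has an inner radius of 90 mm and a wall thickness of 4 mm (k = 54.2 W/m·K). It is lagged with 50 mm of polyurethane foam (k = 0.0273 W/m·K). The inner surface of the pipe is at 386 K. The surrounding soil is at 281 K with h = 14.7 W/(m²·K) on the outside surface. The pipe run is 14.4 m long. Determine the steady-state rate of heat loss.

Per-layer cylindrical resistances, series-summed:
R_carbon steel pipe wall = ln(94/90)/(2π×54.2×14.4) = 8.867×10^-6 K/W
R_polyurethane foam = ln(144/94)/(2π×0.0273×14.4) = 0.1727 K/W
R_outer film = 1/(h_o·2πr_oL) = 1/(14.7×2π×0.144×14.4) = 0.005221 K/W
R_total = 0.1779 K/W
Q = ΔT/R_total = 105/0.1779

Q ≈ 590 W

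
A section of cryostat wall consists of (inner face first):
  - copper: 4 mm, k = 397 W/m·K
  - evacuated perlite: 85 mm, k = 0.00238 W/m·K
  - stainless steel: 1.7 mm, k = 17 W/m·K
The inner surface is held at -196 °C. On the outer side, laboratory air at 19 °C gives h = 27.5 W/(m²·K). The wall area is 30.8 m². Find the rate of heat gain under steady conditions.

Q ≈ 185 W

Model the wall as resistances in series:
R_copper = L/(kA) = 0.004/(397×30.8) = 3.271×10^-7 K/W
R_evacuated perlite = L/(kA) = 0.085/(0.00238×30.8) = 1.16 K/W
R_stainless steel = L/(kA) = 0.0017/(17×30.8) = 3.247×10^-6 K/W
R_outer film = 1/(h_o·A) = 1/(27.5×30.8) = 0.001181 K/W
R_total = 1.161 K/W
Q = ΔT / R_total = 215 / 1.161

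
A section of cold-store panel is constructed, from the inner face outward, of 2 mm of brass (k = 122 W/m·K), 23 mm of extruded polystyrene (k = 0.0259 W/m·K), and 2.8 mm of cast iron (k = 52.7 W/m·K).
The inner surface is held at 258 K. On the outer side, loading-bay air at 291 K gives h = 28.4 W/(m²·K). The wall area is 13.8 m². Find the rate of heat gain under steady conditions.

Q ≈ 493 W

Treating each layer as a thermal resistance in series:
R_brass = L/(kA) = 0.002/(122×13.8) = 1.188×10^-6 K/W
R_extruded polystyrene = L/(kA) = 0.023/(0.0259×13.8) = 0.06435 K/W
R_cast iron = L/(kA) = 0.0028/(52.7×13.8) = 3.85×10^-6 K/W
R_outer film = 1/(h_o·A) = 1/(28.4×13.8) = 0.002552 K/W
R_total = 0.06691 K/W
Q = ΔT / R_total = 33 / 0.06691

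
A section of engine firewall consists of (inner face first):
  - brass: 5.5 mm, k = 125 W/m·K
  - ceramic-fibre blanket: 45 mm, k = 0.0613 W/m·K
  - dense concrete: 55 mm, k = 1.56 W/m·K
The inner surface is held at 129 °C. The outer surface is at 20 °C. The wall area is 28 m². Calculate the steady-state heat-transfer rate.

Q ≈ 3970 W

Thermal resistances in series:
R_brass = L/(kA) = 0.0055/(125×28) = 1.571×10^-6 K/W
R_ceramic-fibre blanket = L/(kA) = 0.045/(0.0613×28) = 0.02622 K/W
R_dense concrete = L/(kA) = 0.055/(1.56×28) = 0.001259 K/W
R_total = 0.02748 K/W
Q = ΔT / R_total = 109 / 0.02748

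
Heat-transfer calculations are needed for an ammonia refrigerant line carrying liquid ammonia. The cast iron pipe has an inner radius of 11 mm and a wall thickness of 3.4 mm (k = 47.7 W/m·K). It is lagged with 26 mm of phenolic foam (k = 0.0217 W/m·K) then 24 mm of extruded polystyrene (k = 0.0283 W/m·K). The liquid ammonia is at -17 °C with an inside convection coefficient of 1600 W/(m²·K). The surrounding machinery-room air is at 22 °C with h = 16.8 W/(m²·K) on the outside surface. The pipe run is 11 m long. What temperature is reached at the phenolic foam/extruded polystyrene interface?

Radial resistances (cylindrical: R_cond = ln(r_o/r_i)/(2πkL), R_conv = 1/(h·2πrL)):
R_inner film = 1/(h_i·2πr₁L) = 1/(1600×2π×0.011×11) = 8.221×10^-4 K/W
R_cast iron pipe wall = ln(14.4/11)/(2π×47.7×11) = 8.17×10^-5 K/W
R_phenolic foam = ln(40.4/14.4)/(2π×0.0217×11) = 0.6878 K/W
R_extruded polystyrene = ln(64.4/40.4)/(2π×0.0283×11) = 0.2384 K/W
R_outer film = 1/(h_o·2πr_oL) = 1/(16.8×2π×0.0644×11) = 0.01337 K/W
R_total = 0.9405 K/W
Q = ΔT/R_total = 39/0.9405
Q = 41.5 W
T_interface = T_inner + Q·ΣR(inner→interface) = -17 + 41.5×0.6887

T ≈ 11.6 °C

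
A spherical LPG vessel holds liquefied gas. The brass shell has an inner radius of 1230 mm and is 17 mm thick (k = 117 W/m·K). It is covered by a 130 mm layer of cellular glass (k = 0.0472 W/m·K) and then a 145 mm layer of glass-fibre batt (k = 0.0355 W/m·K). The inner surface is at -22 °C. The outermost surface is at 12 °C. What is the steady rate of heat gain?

Q ≈ 120 W

Spherical conduction: R = (1/r_in − 1/r_out)/(4πk) per layer; series-sum.
R_brass shell = (1/1.23 − 1/1.247)/(4π×117) = 7.538×10^-6 K/W
R_cellular glass = (1/1.247 − 1/1.377)/(4π×0.0472) = 0.1276 K/W
R_glass-fibre batt = (1/1.377 − 1/1.522)/(4π×0.0355) = 0.1551 K/W
R_total = 0.2827 K/W
Q = ΔT/R_total = 34/0.2827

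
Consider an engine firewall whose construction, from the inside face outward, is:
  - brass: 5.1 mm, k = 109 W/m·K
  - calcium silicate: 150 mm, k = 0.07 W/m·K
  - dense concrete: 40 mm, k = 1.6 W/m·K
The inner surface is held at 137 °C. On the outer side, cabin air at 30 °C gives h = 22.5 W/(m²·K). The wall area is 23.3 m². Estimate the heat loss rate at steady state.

Q ≈ 1130 W

Series thermal resistances:
R_brass = L/(kA) = 0.0051/(109×23.3) = 2.008×10^-6 K/W
R_calcium silicate = L/(kA) = 0.15/(0.07×23.3) = 0.09197 K/W
R_dense concrete = L/(kA) = 0.04/(1.6×23.3) = 0.001073 K/W
R_outer film = 1/(h_o·A) = 1/(22.5×23.3) = 0.001907 K/W
R_total = 0.09495 K/W
Q = ΔT / R_total = 107 / 0.09495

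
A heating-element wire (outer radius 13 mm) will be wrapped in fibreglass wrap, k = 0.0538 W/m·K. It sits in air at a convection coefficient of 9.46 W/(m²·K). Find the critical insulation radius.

For a cylinder r_cr = k/h = 0.0538/9.46
r_cr = 5.69 mm; since the bare radius (13 mm) is above r_cr, any added insulation will reduce heat loss.

r_cr ≈ 5.69 mm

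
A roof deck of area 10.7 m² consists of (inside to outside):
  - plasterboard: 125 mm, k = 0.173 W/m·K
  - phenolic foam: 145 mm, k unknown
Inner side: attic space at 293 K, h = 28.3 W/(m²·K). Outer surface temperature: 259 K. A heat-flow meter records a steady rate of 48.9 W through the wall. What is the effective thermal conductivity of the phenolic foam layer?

k ≈ 0.0217 W/(m·K)

Treating each layer as a thermal resistance in series:
R_inner film = 1/(h_i·A) = 1/(28.3×10.7) = 0.003302 K/W
R_plasterboard = L/(kA) = 0.125/(0.173×10.7) = 0.06753 K/W
Sum of known resistances R_other = 0.07083 K/W
Total R = ΔT/Q = 34/48.9 = 0.6953 K/W
R_phenolic foam = R_total − R_other = 0.6245 K/W
k = L/(R·A) = 0.145/(0.6245×10.7)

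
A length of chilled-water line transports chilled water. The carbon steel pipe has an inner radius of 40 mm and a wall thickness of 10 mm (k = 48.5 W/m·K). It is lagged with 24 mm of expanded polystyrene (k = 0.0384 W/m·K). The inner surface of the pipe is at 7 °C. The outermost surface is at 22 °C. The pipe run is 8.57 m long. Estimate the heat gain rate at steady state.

Radial resistances (cylindrical: R_cond = ln(r_o/r_i)/(2πkL), R_conv = 1/(h·2πrL)):
R_carbon steel pipe wall = ln(50/40)/(2π×48.5×8.57) = 8.544×10^-5 K/W
R_expanded polystyrene = ln(74/50)/(2π×0.0384×8.57) = 0.1896 K/W
R_total = 0.1897 K/W
Q = ΔT/R_total = 15/0.1897

Q ≈ 79.1 W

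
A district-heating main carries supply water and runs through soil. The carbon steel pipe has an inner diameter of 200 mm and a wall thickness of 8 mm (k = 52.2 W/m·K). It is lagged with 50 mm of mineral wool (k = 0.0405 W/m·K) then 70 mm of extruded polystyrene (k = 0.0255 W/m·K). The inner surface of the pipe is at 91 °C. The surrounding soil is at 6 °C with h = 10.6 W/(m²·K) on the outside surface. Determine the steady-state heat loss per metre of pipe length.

q′ ≈ 22.1 W/m

For a radial system each layer contributes R = ln(r_out/r_in)/(2πkL); films add R = 1/(hA).
R_carbon steel pipe wall = ln(108/100)/(2π×52.2×1) = 2.347×10^-4 K/W
R_mineral wool = ln(158/108)/(2π×0.0405×1) = 1.495 K/W
R_extruded polystyrene = ln(228/158)/(2π×0.0255×1) = 2.289 K/W
R_outer film = 1/(h_o·2πr_oL) = 1/(10.6×2π×0.228×1) = 0.06585 K/W
R_total = 3.85 K/W
Q = ΔT/R_total = 85/3.85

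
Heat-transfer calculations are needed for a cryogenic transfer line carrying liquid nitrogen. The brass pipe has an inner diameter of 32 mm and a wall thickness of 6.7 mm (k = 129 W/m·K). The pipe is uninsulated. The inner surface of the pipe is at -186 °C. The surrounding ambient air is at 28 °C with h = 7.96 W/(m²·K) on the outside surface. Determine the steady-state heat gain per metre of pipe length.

q′ ≈ 243 W/m

For a radial system each layer contributes R = ln(r_out/r_in)/(2πkL); films add R = 1/(hA).
R_brass pipe wall = ln(22.7/16)/(2π×129×1) = 4.315×10^-4 K/W
R_outer film = 1/(h_o·2πr_oL) = 1/(7.96×2π×0.0227×1) = 0.8808 K/W
R_total = 0.8812 K/W
Q = ΔT/R_total = 214/0.8812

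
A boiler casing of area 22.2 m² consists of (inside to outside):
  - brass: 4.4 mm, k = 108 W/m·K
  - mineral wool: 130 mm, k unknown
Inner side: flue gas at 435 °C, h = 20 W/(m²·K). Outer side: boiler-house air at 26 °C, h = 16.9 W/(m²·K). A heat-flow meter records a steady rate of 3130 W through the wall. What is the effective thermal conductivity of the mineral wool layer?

k ≈ 0.0466 W/(m·K)

Treating each layer as a thermal resistance in series:
R_inner film = 1/(h_i·A) = 1/(20×22.2) = 0.002252 K/W
R_brass = L/(kA) = 0.0044/(108×22.2) = 1.835×10^-6 K/W
R_outer film = 1/(h_o·A) = 1/(16.9×22.2) = 0.002665 K/W
Sum of known resistances R_other = 0.004919 K/W
Total R = ΔT/Q = 409/3130 = 0.1307 K/W
R_mineral wool = R_total − R_other = 0.1258 K/W
k = L/(R·A) = 0.13/(0.1258×22.2)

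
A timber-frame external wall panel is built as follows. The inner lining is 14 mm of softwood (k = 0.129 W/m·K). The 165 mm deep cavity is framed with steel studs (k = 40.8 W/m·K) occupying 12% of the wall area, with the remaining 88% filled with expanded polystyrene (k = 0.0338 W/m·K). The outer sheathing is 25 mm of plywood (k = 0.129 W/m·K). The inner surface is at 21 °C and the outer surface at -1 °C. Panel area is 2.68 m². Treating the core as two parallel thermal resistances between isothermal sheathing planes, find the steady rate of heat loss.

Sheathing layers in series; stud and cavity paths in parallel between them.
R_inner = 0.014/(0.129×2.68) = 0.0405 K/W
R_stud  = 0.165/(40.8×0.12×2.68) = 0.01257 K/W
R_cav   = 0.165/(0.0338×0.88×2.68) = 2.07 K/W
1/R_core = 1/R_stud + 1/R_cav → R_core = 0.0125 K/W
R_outer = 0.025/(0.129×2.68) = 0.07231 K/W
R_total = 0.1253 K/W
Q = ΔT/R_total = 22/0.1253

Q ≈ 176 W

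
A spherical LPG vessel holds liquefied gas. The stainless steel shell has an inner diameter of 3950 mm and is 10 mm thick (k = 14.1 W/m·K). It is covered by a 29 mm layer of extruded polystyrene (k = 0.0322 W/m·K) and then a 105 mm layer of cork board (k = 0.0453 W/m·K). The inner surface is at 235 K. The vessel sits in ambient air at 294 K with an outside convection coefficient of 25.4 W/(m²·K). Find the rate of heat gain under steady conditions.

Spherical conduction: R = (1/r_in − 1/r_out)/(4πk) per layer; series-sum.
R_stainless steel shell = (1/1.975 − 1/1.985)/(4π×14.1) = 1.44×10^-5 K/W
R_extruded polystyrene = (1/1.985 − 1/2.014)/(4π×0.0322) = 0.01793 K/W
R_cork board = (1/2.014 − 1/2.119)/(4π×0.0453) = 0.04322 K/W
R_outer film = 1/(h·4πr_o²) = 1/(25.4×4π×2.119²) = 6.977×10^-4 K/W
R_total = 0.06186 K/W
Q = ΔT/R_total = 59/0.06186

Q ≈ 954 W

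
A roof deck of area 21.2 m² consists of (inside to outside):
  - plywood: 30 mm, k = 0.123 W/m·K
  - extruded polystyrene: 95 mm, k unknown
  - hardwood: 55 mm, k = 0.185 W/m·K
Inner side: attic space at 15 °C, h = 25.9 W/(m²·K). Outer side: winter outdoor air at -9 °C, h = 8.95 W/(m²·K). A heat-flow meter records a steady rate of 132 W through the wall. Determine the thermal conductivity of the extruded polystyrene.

Using the resistance-network approach (series):
R_inner film = 1/(h_i·A) = 1/(25.9×21.2) = 0.001821 K/W
R_plywood = L/(kA) = 0.03/(0.123×21.2) = 0.0115 K/W
R_hardwood = L/(kA) = 0.055/(0.185×21.2) = 0.01402 K/W
R_outer film = 1/(h_o·A) = 1/(8.95×21.2) = 0.00527 K/W
Sum of known resistances R_other = 0.03262 K/W
Total R = ΔT/Q = 24/132 = 0.1818 K/W
R_extruded polystyrene = R_total − R_other = 0.1492 K/W
k = L/(R·A) = 0.095/(0.1492×21.2)

k ≈ 0.03 W/(m·K)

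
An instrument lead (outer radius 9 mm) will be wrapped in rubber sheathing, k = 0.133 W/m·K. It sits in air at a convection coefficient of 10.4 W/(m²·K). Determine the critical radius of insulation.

For a cylinder r_cr = k/h = 0.133/10.4
r_cr = 12.8 mm; since the bare radius (9 mm) is below r_cr, adding a thin layer of insulation will *increase* heat loss.

r_cr ≈ 12.8 mm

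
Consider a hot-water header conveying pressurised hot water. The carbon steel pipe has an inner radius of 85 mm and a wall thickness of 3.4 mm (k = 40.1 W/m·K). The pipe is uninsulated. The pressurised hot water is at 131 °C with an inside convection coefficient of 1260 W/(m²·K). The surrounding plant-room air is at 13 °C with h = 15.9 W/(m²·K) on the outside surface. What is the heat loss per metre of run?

For a radial system each layer contributes R = ln(r_out/r_in)/(2πkL); films add R = 1/(hA).
R_inner film = 1/(h_i·2πr₁L) = 1/(1260×2π×0.085×1) = 0.001486 K/W
R_carbon steel pipe wall = ln(88.4/85)/(2π×40.1×1) = 1.557×10^-4 K/W
R_outer film = 1/(h_o·2πr_oL) = 1/(15.9×2π×0.0884×1) = 0.1132 K/W
R_total = 0.1149 K/W
Q = ΔT/R_total = 118/0.1149

q′ ≈ 1030 W/m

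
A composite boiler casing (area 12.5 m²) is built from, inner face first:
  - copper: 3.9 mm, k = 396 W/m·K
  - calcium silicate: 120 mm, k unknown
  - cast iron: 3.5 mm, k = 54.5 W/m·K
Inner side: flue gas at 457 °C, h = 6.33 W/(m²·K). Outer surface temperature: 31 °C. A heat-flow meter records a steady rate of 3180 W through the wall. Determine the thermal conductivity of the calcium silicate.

Using the resistance-network approach (series):
R_inner film = 1/(h_i·A) = 1/(6.33×12.5) = 0.01264 K/W
R_copper = L/(kA) = 0.0039/(396×12.5) = 7.879×10^-7 K/W
R_cast iron = L/(kA) = 0.0035/(54.5×12.5) = 5.138×10^-6 K/W
Sum of known resistances R_other = 0.01264 K/W
Total R = ΔT/Q = 426/3180 = 0.134 K/W
R_calcium silicate = R_total − R_other = 0.1213 K/W
k = L/(R·A) = 0.12/(0.1213×12.5)

k ≈ 0.0791 W/(m·K)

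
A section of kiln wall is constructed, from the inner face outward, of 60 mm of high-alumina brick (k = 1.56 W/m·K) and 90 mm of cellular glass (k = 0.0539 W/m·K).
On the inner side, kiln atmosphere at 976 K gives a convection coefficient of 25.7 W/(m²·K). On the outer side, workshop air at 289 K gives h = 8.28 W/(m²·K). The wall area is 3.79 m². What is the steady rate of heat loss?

Q ≈ 1390 W

Series thermal resistances:
R_inner film = 1/(h_i·A) = 1/(25.7×3.79) = 0.01027 K/W
R_high-alumina brick = L/(kA) = 0.06/(1.56×3.79) = 0.01015 K/W
R_cellular glass = L/(kA) = 0.09/(0.0539×3.79) = 0.4406 K/W
R_outer film = 1/(h_o·A) = 1/(8.28×3.79) = 0.03187 K/W
R_total = 0.4929 K/W
Q = ΔT / R_total = 687 / 0.4929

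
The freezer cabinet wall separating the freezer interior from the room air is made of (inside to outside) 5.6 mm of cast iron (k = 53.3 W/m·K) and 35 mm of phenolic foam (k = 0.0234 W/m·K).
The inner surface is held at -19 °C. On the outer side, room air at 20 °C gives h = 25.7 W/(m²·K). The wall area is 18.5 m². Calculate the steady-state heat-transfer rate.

Q ≈ 470 W

Treating each layer as a thermal resistance in series:
R_cast iron = L/(kA) = 0.0056/(53.3×18.5) = 5.679×10^-6 K/W
R_phenolic foam = L/(kA) = 0.035/(0.0234×18.5) = 0.08085 K/W
R_outer film = 1/(h_o·A) = 1/(25.7×18.5) = 0.002103 K/W
R_total = 0.08296 K/W
Q = ΔT / R_total = 39 / 0.08296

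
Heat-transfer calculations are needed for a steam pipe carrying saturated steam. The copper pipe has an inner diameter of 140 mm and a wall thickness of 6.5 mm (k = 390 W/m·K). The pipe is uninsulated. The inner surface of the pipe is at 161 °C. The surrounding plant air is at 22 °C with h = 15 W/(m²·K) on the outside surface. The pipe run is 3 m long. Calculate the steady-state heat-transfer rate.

Q ≈ 3010 W

Per-layer cylindrical resistances, series-summed:
R_copper pipe wall = ln(76.5/70)/(2π×390×3) = 1.208×10^-5 K/W
R_outer film = 1/(h_o·2πr_oL) = 1/(15×2π×0.0765×3) = 0.04623 K/W
R_total = 0.04624 K/W
Q = ΔT/R_total = 139/0.04624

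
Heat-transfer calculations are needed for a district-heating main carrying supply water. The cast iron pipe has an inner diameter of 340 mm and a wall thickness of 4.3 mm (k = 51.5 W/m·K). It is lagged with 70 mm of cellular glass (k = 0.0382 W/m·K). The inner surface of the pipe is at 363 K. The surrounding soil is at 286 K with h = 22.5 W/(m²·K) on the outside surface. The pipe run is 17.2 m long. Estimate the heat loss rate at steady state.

Q ≈ 922 W

Radial resistances (cylindrical: R_cond = ln(r_o/r_i)/(2πkL), R_conv = 1/(h·2πrL)):
R_cast iron pipe wall = ln(174.3/170)/(2π×51.5×17.2) = 4.488×10^-6 K/W
R_cellular glass = ln(244.3/174.3)/(2π×0.0382×17.2) = 0.08178 K/W
R_outer film = 1/(h_o·2πr_oL) = 1/(22.5×2π×0.2443×17.2) = 0.001683 K/W
R_total = 0.08347 K/W
Q = ΔT/R_total = 77/0.08347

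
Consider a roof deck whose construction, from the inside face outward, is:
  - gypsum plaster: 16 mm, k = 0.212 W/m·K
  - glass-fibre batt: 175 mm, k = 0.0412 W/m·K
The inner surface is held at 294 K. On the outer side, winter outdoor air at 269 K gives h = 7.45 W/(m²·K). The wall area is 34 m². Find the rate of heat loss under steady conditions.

Model the wall as resistances in series:
R_gypsum plaster = L/(kA) = 0.016/(0.212×34) = 0.00222 K/W
R_glass-fibre batt = L/(kA) = 0.175/(0.0412×34) = 0.1249 K/W
R_outer film = 1/(h_o·A) = 1/(7.45×34) = 0.003948 K/W
R_total = 0.1311 K/W
Q = ΔT / R_total = 25 / 0.1311

Q ≈ 191 W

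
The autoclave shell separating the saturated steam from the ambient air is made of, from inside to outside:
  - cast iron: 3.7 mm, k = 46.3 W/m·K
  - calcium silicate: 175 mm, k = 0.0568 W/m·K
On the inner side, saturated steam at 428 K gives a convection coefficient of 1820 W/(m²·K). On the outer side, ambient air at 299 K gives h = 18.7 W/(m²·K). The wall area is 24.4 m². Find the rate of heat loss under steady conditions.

Model the wall as resistances in series:
R_inner film = 1/(h_i·A) = 1/(1820×24.4) = 2.252×10^-5 K/W
R_cast iron = L/(kA) = 0.0037/(46.3×24.4) = 3.275×10^-6 K/W
R_calcium silicate = L/(kA) = 0.175/(0.0568×24.4) = 0.1263 K/W
R_outer film = 1/(h_o·A) = 1/(18.7×24.4) = 0.002192 K/W
R_total = 0.1285 K/W
Q = ΔT / R_total = 129 / 0.1285

Q ≈ 1000 W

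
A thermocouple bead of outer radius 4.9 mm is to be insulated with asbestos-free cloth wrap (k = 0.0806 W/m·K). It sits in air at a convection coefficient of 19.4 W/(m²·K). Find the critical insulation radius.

For a sphere r_cr = 2k/h = 2×0.0806/19.4
r_cr = 8.31 mm; since the bare radius (4.9 mm) is below r_cr, adding a thin layer of insulation will *increase* heat loss.

r_cr ≈ 8.31 mm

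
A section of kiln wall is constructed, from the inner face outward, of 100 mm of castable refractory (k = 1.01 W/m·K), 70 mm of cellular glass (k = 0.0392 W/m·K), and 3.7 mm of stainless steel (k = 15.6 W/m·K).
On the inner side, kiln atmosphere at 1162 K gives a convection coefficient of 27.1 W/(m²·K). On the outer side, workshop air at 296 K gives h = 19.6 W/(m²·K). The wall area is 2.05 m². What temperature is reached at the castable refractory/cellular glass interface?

T ≈ 1100 K

Series thermal resistances:
R_inner film = 1/(h_i·A) = 1/(27.1×2.05) = 0.018 K/W
R_castable refractory = L/(kA) = 0.1/(1.01×2.05) = 0.0483 K/W
R_cellular glass = L/(kA) = 0.07/(0.0392×2.05) = 0.8711 K/W
R_stainless steel = L/(kA) = 0.0037/(15.6×2.05) = 1.157×10^-4 K/W
R_outer film = 1/(h_o·A) = 1/(19.6×2.05) = 0.02489 K/W
R_total = 0.9624 K/W;  Q = ΔT/R_total = 866/0.9624 = 899.9 W
T_interface = T_inner − Q·ΣR(inner→interface) = 1162 − 900×0.0663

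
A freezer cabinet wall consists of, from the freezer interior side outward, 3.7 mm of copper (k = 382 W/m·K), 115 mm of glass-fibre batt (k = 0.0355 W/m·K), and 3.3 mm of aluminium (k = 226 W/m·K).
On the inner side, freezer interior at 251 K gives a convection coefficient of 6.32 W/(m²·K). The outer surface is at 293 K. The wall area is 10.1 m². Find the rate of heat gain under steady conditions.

Q ≈ 125 W

Thermal resistances in series:
R_inner film = 1/(h_i·A) = 1/(6.32×10.1) = 0.01567 K/W
R_copper = L/(kA) = 0.0037/(382×10.1) = 9.59×10^-7 K/W
R_glass-fibre batt = L/(kA) = 0.115/(0.0355×10.1) = 0.3207 K/W
R_aluminium = L/(kA) = 0.0033/(226×10.1) = 1.446×10^-6 K/W
R_total = 0.3364 K/W
Q = ΔT / R_total = 42 / 0.3364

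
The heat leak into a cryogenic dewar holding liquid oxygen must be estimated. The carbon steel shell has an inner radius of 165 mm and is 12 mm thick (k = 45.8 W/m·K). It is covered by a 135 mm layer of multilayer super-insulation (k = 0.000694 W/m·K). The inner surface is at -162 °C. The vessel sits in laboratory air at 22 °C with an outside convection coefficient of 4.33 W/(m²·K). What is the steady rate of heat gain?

Each spherical layer contributes R = (1/r_i − 1/r_o)/(4πk):
R_carbon steel shell = (1/0.165 − 1/0.177)/(4π×45.8) = 7.139×10^-4 K/W
R_multilayer super-insulation = (1/0.177 − 1/0.312)/(4π×0.000694) = 280.3 K/W
R_outer film = 1/(h·4πr_o²) = 1/(4.33×4π×0.312²) = 0.1888 K/W
R_total = 280.5 K/W
Q = ΔT/R_total = 184/280.5

Q ≈ 0.656 W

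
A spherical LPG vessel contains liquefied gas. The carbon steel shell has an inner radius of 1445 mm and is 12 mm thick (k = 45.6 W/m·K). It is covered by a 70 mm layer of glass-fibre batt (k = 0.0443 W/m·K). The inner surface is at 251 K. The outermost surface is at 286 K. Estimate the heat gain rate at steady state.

Each spherical layer contributes R = (1/r_i − 1/r_o)/(4πk):
R_carbon steel shell = (1/1.445 − 1/1.457)/(4π×45.6) = 9.947×10^-6 K/W
R_glass-fibre batt = (1/1.457 − 1/1.527)/(4π×0.0443) = 0.05652 K/W
R_total = 0.05653 K/W
Q = ΔT/R_total = 35/0.05653

Q ≈ 619 W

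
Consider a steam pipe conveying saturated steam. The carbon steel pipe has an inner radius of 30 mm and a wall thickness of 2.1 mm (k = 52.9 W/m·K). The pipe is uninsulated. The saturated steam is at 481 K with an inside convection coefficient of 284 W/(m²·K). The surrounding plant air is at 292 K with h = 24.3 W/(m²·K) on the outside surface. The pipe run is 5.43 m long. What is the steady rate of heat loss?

Q ≈ 4600 W

Per-layer cylindrical resistances, series-summed:
R_inner film = 1/(h_i·2πr₁L) = 1/(284×2π×0.03×5.43) = 0.00344 K/W
R_carbon steel pipe wall = ln(32.1/30)/(2π×52.9×5.43) = 3.749×10^-5 K/W
R_outer film = 1/(h_o·2πr_oL) = 1/(24.3×2π×0.0321×5.43) = 0.03758 K/W
R_total = 0.04105 K/W
Q = ΔT/R_total = 189/0.04105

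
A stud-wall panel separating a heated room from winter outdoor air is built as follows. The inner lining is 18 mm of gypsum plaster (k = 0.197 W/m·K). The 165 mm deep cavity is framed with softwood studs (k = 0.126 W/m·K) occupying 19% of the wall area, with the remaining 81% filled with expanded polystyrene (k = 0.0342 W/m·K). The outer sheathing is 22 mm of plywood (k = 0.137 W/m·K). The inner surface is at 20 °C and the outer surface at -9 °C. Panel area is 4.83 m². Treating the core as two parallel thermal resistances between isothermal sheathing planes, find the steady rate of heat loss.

Sheathing layers in series; stud and cavity paths in parallel between them.
R_inner = 0.018/(0.197×4.83) = 0.01892 K/W
R_stud  = 0.165/(0.126×0.19×4.83) = 1.427 K/W
R_cav   = 0.165/(0.0342×0.81×4.83) = 1.233 K/W
1/R_core = 1/R_stud + 1/R_cav → R_core = 0.6615 K/W
R_outer = 0.022/(0.137×4.83) = 0.03325 K/W
R_total = 0.7137 K/W
Q = ΔT/R_total = 29/0.7137

Q ≈ 40.6 W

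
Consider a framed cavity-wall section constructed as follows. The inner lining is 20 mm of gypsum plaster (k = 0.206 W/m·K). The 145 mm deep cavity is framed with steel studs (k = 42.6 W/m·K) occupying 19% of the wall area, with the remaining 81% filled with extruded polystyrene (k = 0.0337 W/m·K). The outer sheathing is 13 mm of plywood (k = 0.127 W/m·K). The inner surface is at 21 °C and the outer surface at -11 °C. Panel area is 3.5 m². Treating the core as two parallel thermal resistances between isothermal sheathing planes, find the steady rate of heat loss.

Q ≈ 515 W

Sheathing layers in series; stud and cavity paths in parallel between them.
R_inner = 0.02/(0.206×3.5) = 0.02774 K/W
R_stud  = 0.145/(42.6×0.19×3.5) = 0.005118 K/W
R_cav   = 0.145/(0.0337×0.81×3.5) = 1.518 K/W
1/R_core = 1/R_stud + 1/R_cav → R_core = 0.005101 K/W
R_outer = 0.013/(0.127×3.5) = 0.02925 K/W
R_total = 0.06209 K/W
Q = ΔT/R_total = 32/0.06209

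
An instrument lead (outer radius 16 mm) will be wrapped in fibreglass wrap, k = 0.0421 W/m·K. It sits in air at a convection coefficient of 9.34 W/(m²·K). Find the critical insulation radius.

r_cr ≈ 4.51 mm

For a cylinder r_cr = k/h = 0.0421/9.34
r_cr = 4.51 mm; since the bare radius (16 mm) is above r_cr, any added insulation will reduce heat loss.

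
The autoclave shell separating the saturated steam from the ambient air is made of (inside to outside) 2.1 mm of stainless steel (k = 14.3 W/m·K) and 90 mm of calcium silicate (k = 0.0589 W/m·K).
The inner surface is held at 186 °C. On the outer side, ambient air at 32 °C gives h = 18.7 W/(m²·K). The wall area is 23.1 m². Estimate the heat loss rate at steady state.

Q ≈ 2250 W

Thermal resistances in series:
R_stainless steel = L/(kA) = 0.0021/(14.3×23.1) = 6.357×10^-6 K/W
R_calcium silicate = L/(kA) = 0.09/(0.0589×23.1) = 0.06615 K/W
R_outer film = 1/(h_o·A) = 1/(18.7×23.1) = 0.002315 K/W
R_total = 0.06847 K/W
Q = ΔT / R_total = 154 / 0.06847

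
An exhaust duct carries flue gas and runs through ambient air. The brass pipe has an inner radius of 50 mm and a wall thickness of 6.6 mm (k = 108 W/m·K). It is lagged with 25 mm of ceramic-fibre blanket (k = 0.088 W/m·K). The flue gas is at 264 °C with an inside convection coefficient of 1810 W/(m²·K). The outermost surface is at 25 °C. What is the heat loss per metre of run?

Treating each annulus and film as a series resistance:
R_inner film = 1/(h_i·2πr₁L) = 1/(1810×2π×0.05×1) = 0.001759 K/W
R_brass pipe wall = ln(56.6/50)/(2π×108×1) = 1.827×10^-4 K/W
R_ceramic-fibre blanket = ln(81.6/56.6)/(2π×0.088×1) = 0.6616 K/W
R_total = 0.6636 K/W
Q = ΔT/R_total = 239/0.6636

q′ ≈ 360 W/m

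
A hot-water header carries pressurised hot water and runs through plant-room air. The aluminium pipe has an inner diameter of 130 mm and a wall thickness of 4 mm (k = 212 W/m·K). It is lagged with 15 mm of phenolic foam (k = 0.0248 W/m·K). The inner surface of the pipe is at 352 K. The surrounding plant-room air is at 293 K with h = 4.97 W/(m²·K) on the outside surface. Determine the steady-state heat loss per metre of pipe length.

Radial resistances (cylindrical: R_cond = ln(r_o/r_i)/(2πkL), R_conv = 1/(h·2πrL)):
R_aluminium pipe wall = ln(69/65)/(2π×212×1) = 4.483×10^-5 K/W
R_phenolic foam = ln(84/69)/(2π×0.0248×1) = 1.262 K/W
R_outer film = 1/(h_o·2πr_oL) = 1/(4.97×2π×0.084×1) = 0.3812 K/W
R_total = 1.644 K/W
Q = ΔT/R_total = 59/1.644

q′ ≈ 35.9 W/m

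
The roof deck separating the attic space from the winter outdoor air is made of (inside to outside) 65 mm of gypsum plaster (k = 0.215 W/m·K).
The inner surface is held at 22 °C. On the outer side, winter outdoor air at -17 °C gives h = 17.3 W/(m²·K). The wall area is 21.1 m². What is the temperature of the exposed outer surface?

T ≈ -10.7 °C

Using the resistance-network approach (series):
R_gypsum plaster = L/(kA) = 0.065/(0.215×21.1) = 0.01433 K/W
R_outer film = 1/(h_o·A) = 1/(17.3×21.1) = 0.00274 K/W
R_total = 0.01707 K/W;  Q = ΔT/R_total = 39/0.01707 = 2285 W
T_interface = T_inner − Q·ΣR(inner→interface) = 22 − 2290×0.01433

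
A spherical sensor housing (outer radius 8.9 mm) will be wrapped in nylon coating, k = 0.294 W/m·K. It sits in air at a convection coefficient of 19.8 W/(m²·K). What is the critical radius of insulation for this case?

For a sphere r_cr = 2k/h = 2×0.294/19.8
r_cr = 29.7 mm; since the bare radius (8.9 mm) is below r_cr, adding a thin layer of insulation will *increase* heat loss.

r_cr ≈ 29.7 mm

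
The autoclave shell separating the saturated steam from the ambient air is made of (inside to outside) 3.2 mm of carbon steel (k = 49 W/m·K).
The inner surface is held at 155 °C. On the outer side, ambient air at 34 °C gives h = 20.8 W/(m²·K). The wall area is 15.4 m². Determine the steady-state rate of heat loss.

Q ≈ 38700 W

Series thermal resistances:
R_carbon steel = L/(kA) = 0.0032/(49×15.4) = 4.241×10^-6 K/W
R_outer film = 1/(h_o·A) = 1/(20.8×15.4) = 0.003122 K/W
R_total = 0.003126 K/W
Q = ΔT / R_total = 121 / 0.003126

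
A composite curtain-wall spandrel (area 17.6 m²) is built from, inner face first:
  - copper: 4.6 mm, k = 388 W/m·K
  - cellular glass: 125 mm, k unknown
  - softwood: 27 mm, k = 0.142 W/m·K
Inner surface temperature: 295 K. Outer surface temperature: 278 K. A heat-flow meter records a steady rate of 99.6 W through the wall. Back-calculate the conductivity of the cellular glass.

k ≈ 0.0444 W/(m·K)

Series thermal resistances:
R_copper = L/(kA) = 0.0046/(388×17.6) = 6.736×10^-7 K/W
R_softwood = L/(kA) = 0.027/(0.142×17.6) = 0.0108 K/W
Sum of known resistances R_other = 0.0108 K/W
Total R = ΔT/Q = 17/99.6 = 0.1707 K/W
R_cellular glass = R_total − R_other = 0.1599 K/W
k = L/(R·A) = 0.125/(0.1599×17.6)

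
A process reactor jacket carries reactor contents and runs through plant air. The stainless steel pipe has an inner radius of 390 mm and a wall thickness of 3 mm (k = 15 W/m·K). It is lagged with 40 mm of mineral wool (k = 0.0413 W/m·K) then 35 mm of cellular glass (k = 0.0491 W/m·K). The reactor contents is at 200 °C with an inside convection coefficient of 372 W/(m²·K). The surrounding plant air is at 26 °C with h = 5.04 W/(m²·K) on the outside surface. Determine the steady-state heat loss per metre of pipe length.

q′ ≈ 251 W/m

For a radial system each layer contributes R = ln(r_out/r_in)/(2πkL); films add R = 1/(hA).
R_inner film = 1/(h_i·2πr₁L) = 1/(372×2π×0.39×1) = 0.001097 K/W
R_stainless steel pipe wall = ln(393/390)/(2π×15×1) = 8.131×10^-5 K/W
R_mineral wool = ln(433/393)/(2π×0.0413×1) = 0.3735 K/W
R_cellular glass = ln(468/433)/(2π×0.0491×1) = 0.252 K/W
R_outer film = 1/(h_o·2πr_oL) = 1/(5.04×2π×0.468×1) = 0.06748 K/W
R_total = 0.6941 K/W
Q = ΔT/R_total = 174/0.6941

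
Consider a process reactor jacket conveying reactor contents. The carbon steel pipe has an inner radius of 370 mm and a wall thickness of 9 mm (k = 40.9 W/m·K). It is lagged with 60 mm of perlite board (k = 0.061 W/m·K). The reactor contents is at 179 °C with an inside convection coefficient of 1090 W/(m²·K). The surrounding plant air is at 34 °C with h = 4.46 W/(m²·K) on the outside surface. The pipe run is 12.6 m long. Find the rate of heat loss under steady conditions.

Q ≈ 3930 W

Radial resistances (cylindrical: R_cond = ln(r_o/r_i)/(2πkL), R_conv = 1/(h·2πrL)):
R_inner film = 1/(h_i·2πr₁L) = 1/(1090×2π×0.37×12.6) = 3.132×10^-5 K/W
R_carbon steel pipe wall = ln(379/370)/(2π×40.9×12.6) = 7.422×10^-6 K/W
R_perlite board = ln(439/379)/(2π×0.061×12.6) = 0.03043 K/W
R_outer film = 1/(h_o·2πr_oL) = 1/(4.46×2π×0.439×12.6) = 0.006451 K/W
R_total = 0.03692 K/W
Q = ΔT/R_total = 145/0.03692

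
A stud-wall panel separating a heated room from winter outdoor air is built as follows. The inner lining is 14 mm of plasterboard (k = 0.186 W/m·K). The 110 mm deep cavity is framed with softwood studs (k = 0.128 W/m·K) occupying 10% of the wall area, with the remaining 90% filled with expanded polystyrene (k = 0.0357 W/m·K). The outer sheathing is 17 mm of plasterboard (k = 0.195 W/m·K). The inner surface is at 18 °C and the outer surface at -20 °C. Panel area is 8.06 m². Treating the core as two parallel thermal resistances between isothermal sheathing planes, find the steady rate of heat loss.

Q ≈ 117 W

Sheathing layers in series; stud and cavity paths in parallel between them.
R_inner = 0.014/(0.186×8.06) = 0.009339 K/W
R_stud  = 0.11/(0.128×0.1×8.06) = 1.066 K/W
R_cav   = 0.11/(0.0357×0.9×8.06) = 0.4248 K/W
1/R_core = 1/R_stud + 1/R_cav → R_core = 0.3038 K/W
R_outer = 0.017/(0.195×8.06) = 0.01082 K/W
R_total = 0.3239 K/W
Q = ΔT/R_total = 38/0.3239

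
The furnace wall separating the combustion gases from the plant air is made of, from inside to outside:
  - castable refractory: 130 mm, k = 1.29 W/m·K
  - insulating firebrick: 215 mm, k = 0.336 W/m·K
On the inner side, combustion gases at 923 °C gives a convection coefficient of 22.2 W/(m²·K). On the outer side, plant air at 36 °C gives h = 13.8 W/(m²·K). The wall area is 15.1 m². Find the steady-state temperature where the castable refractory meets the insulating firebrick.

Series thermal resistances:
R_inner film = 1/(h_i·A) = 1/(22.2×15.1) = 0.002983 K/W
R_castable refractory = L/(kA) = 0.13/(1.29×15.1) = 0.006674 K/W
R_insulating firebrick = L/(kA) = 0.215/(0.336×15.1) = 0.04238 K/W
R_outer film = 1/(h_o·A) = 1/(13.8×15.1) = 0.004799 K/W
R_total = 0.05683 K/W;  Q = ΔT/R_total = 887/0.05683 = 15610 W
T_interface = T_inner − Q·ΣR(inner→interface) = 923 − 15600×0.009657

T ≈ 772 °C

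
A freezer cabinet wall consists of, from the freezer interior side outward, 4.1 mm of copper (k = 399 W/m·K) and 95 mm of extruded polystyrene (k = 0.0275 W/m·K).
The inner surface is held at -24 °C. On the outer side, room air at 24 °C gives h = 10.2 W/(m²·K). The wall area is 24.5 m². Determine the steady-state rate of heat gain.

Q ≈ 331 W

Series thermal resistances:
R_copper = L/(kA) = 0.0041/(399×24.5) = 4.194×10^-7 K/W
R_extruded polystyrene = L/(kA) = 0.095/(0.0275×24.5) = 0.141 K/W
R_outer film = 1/(h_o·A) = 1/(10.2×24.5) = 0.004002 K/W
R_total = 0.145 K/W
Q = ΔT / R_total = 48 / 0.145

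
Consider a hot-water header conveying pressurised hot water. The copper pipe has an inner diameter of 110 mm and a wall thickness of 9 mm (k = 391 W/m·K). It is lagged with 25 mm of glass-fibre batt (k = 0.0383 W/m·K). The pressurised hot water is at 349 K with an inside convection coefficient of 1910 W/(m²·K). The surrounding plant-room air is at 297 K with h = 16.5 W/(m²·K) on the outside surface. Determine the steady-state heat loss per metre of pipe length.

Radial resistances (cylindrical: R_cond = ln(r_o/r_i)/(2πkL), R_conv = 1/(h·2πrL)):
R_inner film = 1/(h_i·2πr₁L) = 1/(1910×2π×0.055×1) = 0.001515 K/W
R_copper pipe wall = ln(64/55)/(2π×391×1) = 6.169×10^-5 K/W
R_glass-fibre batt = ln(89/64)/(2π×0.0383×1) = 1.37 K/W
R_outer film = 1/(h_o·2πr_oL) = 1/(16.5×2π×0.089×1) = 0.1084 K/W
R_total = 1.48 K/W
Q = ΔT/R_total = 52/1.48

q′ ≈ 35.1 W/m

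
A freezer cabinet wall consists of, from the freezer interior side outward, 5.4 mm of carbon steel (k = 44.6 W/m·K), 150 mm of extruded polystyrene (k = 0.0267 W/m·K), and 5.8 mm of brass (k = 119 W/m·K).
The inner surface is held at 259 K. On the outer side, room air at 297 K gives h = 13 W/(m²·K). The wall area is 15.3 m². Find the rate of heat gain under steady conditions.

Q ≈ 102 W

Treating each layer as a thermal resistance in series:
R_carbon steel = L/(kA) = 0.0054/(44.6×15.3) = 7.913×10^-6 K/W
R_extruded polystyrene = L/(kA) = 0.15/(0.0267×15.3) = 0.3672 K/W
R_brass = L/(kA) = 0.0058/(119×15.3) = 3.186×10^-6 K/W
R_outer film = 1/(h_o·A) = 1/(13×15.3) = 0.005028 K/W
R_total = 0.3722 K/W
Q = ΔT / R_total = 38 / 0.3722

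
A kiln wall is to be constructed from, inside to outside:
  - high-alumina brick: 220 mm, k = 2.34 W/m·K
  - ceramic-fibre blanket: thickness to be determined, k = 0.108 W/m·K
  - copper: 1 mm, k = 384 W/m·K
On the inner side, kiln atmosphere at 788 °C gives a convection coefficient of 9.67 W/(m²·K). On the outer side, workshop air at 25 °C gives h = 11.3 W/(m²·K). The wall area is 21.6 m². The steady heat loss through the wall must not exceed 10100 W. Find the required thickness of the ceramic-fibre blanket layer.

L ≈ 145 mm

Thermal resistances in series:
R_inner film = 1/(h_i·A) = 1/(9.67×21.6) = 0.004788 K/W
R_high-alumina brick = L/(kA) = 0.22/(2.34×21.6) = 0.004353 K/W
R_copper = L/(kA) = 0.001/(384×21.6) = 1.206×10^-7 K/W
R_outer film = 1/(h_o·A) = 1/(11.3×21.6) = 0.004097 K/W
Sum of the known resistances R_other = 0.01324 K/W
Required total resistance R_tot = ΔT/Q_allow = 763/10100 = 0.07554 K/W
R_ceramic-fibre blanket = R_tot − R_other = 0.06231 K/W
L = R·k·A = 0.06231×0.108×21.6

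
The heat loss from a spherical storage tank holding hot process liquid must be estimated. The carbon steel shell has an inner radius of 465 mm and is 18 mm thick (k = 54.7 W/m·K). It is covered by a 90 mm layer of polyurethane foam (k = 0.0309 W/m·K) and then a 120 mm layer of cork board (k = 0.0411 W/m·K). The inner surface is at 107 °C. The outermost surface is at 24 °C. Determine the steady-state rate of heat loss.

Q ≈ 58.3 W

Spherical conduction: R = (1/r_in − 1/r_out)/(4πk) per layer; series-sum.
R_carbon steel shell = (1/0.465 − 1/0.483)/(4π×54.7) = 1.166×10^-4 K/W
R_polyurethane foam = (1/0.483 − 1/0.573)/(4π×0.0309) = 0.8375 K/W
R_cork board = (1/0.573 − 1/0.693)/(4π×0.0411) = 0.5851 K/W
R_total = 1.423 K/W
Q = ΔT/R_total = 83/1.423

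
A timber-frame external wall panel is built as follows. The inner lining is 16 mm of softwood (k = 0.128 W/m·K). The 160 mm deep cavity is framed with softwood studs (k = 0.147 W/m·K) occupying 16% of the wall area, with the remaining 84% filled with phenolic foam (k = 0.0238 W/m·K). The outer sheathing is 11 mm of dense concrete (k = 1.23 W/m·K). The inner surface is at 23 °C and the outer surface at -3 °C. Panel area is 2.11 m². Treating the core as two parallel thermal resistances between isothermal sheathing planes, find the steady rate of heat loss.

Sheathing layers in series; stud and cavity paths in parallel between them.
R_inner = 0.016/(0.128×2.11) = 0.05924 K/W
R_stud  = 0.16/(0.147×0.16×2.11) = 3.224 K/W
R_cav   = 0.16/(0.0238×0.84×2.11) = 3.793 K/W
1/R_core = 1/R_stud + 1/R_cav → R_core = 1.743 K/W
R_outer = 0.011/(1.23×2.11) = 0.004238 K/W
R_total = 1.806 K/W
Q = ΔT/R_total = 26/1.806

Q ≈ 14.4 W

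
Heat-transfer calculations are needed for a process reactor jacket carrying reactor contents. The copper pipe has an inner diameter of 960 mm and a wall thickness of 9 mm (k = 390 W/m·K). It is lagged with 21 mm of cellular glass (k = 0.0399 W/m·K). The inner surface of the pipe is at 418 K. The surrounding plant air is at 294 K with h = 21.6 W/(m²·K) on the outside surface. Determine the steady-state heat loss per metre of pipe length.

q′ ≈ 681 W/m

Treating each annulus and film as a series resistance:
R_copper pipe wall = ln(489/480)/(2π×390×1) = 7.581×10^-6 K/W
R_cellular glass = ln(510/489)/(2π×0.0399×1) = 0.1677 K/W
R_outer film = 1/(h_o·2πr_oL) = 1/(21.6×2π×0.51×1) = 0.01445 K/W
R_total = 0.1822 K/W
Q = ΔT/R_total = 124/0.1822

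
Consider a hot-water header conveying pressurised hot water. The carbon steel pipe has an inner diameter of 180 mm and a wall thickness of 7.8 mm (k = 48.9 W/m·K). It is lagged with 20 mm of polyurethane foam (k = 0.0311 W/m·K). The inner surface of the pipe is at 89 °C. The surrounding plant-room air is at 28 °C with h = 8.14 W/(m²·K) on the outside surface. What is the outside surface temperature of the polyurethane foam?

T ≈ 37.1 °C

Radial resistances (cylindrical: R_cond = ln(r_o/r_i)/(2πkL), R_conv = 1/(h·2πrL)):
R_carbon steel pipe wall = ln(97.8/90)/(2π×48.9×1) = 2.705×10^-4 K/W
R_polyurethane foam = ln(117.8/97.8)/(2π×0.0311×1) = 0.9522 K/W
R_outer film = 1/(h_o·2πr_oL) = 1/(8.14×2π×0.1178×1) = 0.166 K/W
R_total = 1.118 K/W
Q = ΔT/R_total = 61/1.118
Q = 54.5 W/m
T_interface = T_inner − Q·ΣR(inner→interface) = 89 − 54.5×0.9525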